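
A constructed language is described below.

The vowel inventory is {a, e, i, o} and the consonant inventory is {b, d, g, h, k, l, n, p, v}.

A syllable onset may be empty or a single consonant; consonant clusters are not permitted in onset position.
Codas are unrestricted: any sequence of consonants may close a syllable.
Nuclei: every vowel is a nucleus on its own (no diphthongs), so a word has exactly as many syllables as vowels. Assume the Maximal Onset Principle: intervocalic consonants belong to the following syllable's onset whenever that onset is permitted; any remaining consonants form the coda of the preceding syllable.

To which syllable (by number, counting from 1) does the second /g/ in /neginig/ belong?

3

Vowels present: e, i, i; each is a nucleus, giving 3 syllables.
Between /e/ (V1) and /i/ (V2): just /g/ — single C goes to the following onset.
Between /i/ (V2) and /i/ (V3): just /n/ — single C goes to the following onset.
Putting it together: ne.gi.nig.
The second /g/ is in the coda of syllable 3 (/nig/).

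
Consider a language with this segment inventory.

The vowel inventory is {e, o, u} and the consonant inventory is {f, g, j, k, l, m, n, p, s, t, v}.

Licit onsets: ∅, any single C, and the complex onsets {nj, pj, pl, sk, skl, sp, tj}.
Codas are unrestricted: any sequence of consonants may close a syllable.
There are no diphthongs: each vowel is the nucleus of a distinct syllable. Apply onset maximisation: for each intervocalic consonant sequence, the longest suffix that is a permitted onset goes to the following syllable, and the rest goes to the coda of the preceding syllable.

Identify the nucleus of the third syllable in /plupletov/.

Vowels present: u, e, o; each is a nucleus, giving 3 syllables.
The third nucleus (vowel 3 from the left) is /o/.

o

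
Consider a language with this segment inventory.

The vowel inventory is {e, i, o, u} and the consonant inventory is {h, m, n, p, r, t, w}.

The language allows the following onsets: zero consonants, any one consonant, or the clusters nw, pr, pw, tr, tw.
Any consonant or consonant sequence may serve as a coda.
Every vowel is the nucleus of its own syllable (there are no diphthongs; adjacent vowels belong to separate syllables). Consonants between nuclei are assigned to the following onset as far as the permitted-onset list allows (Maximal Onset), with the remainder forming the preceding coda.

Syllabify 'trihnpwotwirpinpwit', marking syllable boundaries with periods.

Vowels present: i, o, i, i, i; each is a nucleus, giving 5 syllables.
σ1/σ2 boundary: /hnpw/ splits as /hn/ + /pw/ (/pw/ is the longest suffix that is a licit onset).
σ2/σ3 boundary: /tw/ is a licit onset in full, so it all attaches to the next syllable.
σ3/σ4 boundary: cluster /rp/ — the longest permitted-onset suffix is /p/; onset = /p/, preceding coda = /r/.
σ4/σ5 boundary: /npw/ — longest licit onset from the right is /pw/, leaving /n/ as coda.

trihn.pwo.twir.pin.pwit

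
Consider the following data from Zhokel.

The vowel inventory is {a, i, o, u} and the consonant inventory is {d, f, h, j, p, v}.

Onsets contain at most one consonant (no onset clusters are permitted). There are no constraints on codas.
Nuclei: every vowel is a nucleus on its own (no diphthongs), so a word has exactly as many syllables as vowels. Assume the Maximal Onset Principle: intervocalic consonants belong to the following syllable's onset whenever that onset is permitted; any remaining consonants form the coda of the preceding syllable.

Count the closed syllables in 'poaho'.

0

The vowels are o, a, o — 3 nuclei, so 3 syllables.
σ1/σ2 boundary: no consonants, so the boundary falls immediately after /o/.
σ2/σ3 boundary: /h/ is a single consonant, so it becomes the next onset.
Result: po.a.ho.
Classifying each syllable: /po/ (open), /a/ (open), /ho/ (open).
Closed syllables: 0.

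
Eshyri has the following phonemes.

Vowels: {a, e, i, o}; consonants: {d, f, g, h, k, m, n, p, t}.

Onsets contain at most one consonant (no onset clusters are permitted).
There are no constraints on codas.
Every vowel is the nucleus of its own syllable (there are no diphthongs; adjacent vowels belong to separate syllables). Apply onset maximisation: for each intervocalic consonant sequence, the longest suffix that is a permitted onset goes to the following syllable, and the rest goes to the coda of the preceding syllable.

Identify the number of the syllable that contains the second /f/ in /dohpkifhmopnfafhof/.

The vowels are o, i, o, a, o — 5 nuclei, so 5 syllables.
/o…i/ gap (V1→V2): /hpk/ — longest licit onset from the right is /k/, leaving /hp/ as coda.
/i…o/ gap (V2→V3): /fhm/; trying suffixes from longest down, /m/ is the first permitted one, so coda /fh/ | onset /m/.
/o…a/ gap (V3→V4): /pnf/; trying suffixes from longest down, /f/ is the first permitted one, so coda /pn/ | onset /f/.
/a…o/ gap (V4→V5): /fh/ — longest licit onset from the right is /h/, leaving /f/ as coda.
Putting it together: dohp.kifh.mopn.faf.hof.
The second /f/ is in the onset of syllable 4 (/faf/).

4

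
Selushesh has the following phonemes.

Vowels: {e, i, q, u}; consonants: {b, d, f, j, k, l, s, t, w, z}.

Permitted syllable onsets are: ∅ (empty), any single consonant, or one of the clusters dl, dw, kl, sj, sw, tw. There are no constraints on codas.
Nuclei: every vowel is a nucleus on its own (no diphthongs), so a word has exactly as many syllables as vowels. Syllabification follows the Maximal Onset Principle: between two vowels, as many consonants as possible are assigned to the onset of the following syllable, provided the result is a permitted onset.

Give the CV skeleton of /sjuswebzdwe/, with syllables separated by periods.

CCV.CCVCC.CCV

Vowels present: u, e, e; each is a nucleus, giving 3 syllables.
/u…e/ gap (V1→V2): cluster /sw/ — /sw/ is itself a permitted onset, so the whole cluster goes right; preceding coda = ∅.
/e…e/ gap (V2→V3): /bzdw/; trying suffixes from longest down, /dw/ is the first permitted one, so coda /bz/ | onset /dw/.
Result: sju.swebz.dwe.
Mapping each syllable to C/V: /sju/ → CCV, /swebz/ → CCVCC, /dwe/ → CCV.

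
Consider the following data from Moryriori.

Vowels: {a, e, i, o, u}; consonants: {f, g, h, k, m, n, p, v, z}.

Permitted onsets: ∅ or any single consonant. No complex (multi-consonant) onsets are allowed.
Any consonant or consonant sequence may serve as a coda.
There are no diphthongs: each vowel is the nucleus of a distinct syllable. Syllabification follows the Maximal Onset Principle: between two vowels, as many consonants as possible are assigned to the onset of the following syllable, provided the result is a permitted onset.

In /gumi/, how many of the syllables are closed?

Vowels present: u, i; each is a nucleus, giving 2 syllables.
Between /u/ (V1) and /i/ (V2): /m/ is a single consonant, so it becomes the next onset.
Syllabification: gu.mi.
Classifying each syllable: /gu/ (open), /mi/ (open).
Closed syllables: 0.

0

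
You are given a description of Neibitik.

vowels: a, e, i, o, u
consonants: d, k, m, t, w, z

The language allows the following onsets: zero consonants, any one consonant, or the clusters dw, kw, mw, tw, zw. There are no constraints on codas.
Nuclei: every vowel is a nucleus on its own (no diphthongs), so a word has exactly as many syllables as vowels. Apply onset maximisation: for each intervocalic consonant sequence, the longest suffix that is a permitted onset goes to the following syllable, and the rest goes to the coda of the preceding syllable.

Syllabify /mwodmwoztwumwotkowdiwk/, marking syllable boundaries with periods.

mwod.mwoz.twu.mwot.kow.diwk

Nuclei (vowels): o, o, u, o, o, i → 6 syllables.
Between /o/ (V1) and /o/ (V2): /dmw/ splits as /d/ + /mw/ (/mw/ is the longest suffix that is a licit onset).
Between /o/ (V2) and /u/ (V3): /ztw/; trying suffixes from longest down, /tw/ is the first permitted one, so coda /z/ | onset /tw/.
Between /u/ (V3) and /o/ (V4): /mw/ is a licit onset in full, so it all attaches to the next syllable.
Between /o/ (V4) and /o/ (V5): cluster /tk/ — the longest permitted-onset suffix is /k/; onset = /k/, preceding coda = /t/.
Between /o/ (V5) and /i/ (V6): cluster /wd/ — the longest permitted-onset suffix is /d/; onset = /d/, preceding coda = /w/.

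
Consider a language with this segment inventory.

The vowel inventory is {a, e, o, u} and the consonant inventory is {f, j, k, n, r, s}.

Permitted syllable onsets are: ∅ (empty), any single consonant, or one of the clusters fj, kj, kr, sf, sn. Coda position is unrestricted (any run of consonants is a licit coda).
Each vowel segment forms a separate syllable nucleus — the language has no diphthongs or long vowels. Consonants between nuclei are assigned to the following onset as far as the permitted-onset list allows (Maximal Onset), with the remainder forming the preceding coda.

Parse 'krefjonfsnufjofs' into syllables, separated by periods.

kre.fjonf.snu.fjofs

Nuclei (vowels): e, o, u, o → 4 syllables.
V1 /e/ – V2 /o/: cluster /fj/ — /fj/ is itself a permitted onset, so the whole cluster goes right; preceding coda = ∅.
V2 /o/ – V3 /u/: cluster /nfsn/ — the longest permitted-onset suffix is /sn/; onset = /sn/, preceding coda = /nf/.
V3 /u/ – V4 /o/: /fj/ is a licit onset in full, so it all attaches to the next syllable.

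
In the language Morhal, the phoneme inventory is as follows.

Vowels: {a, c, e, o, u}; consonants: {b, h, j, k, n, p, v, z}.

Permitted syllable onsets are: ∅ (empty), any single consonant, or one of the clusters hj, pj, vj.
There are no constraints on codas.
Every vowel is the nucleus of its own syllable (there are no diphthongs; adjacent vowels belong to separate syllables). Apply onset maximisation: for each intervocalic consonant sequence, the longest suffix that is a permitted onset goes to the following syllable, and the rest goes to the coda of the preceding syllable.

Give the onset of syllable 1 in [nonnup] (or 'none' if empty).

The vowels are o, u — 2 nuclei, so 2 syllables.
σ1/σ2 boundary: cluster /nn/ — the longest permitted-onset suffix is /n/; onset = /n/, preceding coda = /n/.
Syllabification: non.nup.
Syllable 1 is /non/: onset /n/, nucleus /o/, coda /n/.

n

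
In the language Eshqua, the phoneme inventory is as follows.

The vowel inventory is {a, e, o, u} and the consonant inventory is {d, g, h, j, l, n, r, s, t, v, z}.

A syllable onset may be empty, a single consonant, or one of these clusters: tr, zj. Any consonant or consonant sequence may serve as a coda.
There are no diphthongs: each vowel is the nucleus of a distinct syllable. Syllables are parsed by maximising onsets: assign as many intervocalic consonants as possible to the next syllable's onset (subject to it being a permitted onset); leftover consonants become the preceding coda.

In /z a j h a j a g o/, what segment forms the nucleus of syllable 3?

a

Nuclei (vowels): a, a, a, o → 4 syllables.
The third nucleus (vowel 3 from the left) is /a/.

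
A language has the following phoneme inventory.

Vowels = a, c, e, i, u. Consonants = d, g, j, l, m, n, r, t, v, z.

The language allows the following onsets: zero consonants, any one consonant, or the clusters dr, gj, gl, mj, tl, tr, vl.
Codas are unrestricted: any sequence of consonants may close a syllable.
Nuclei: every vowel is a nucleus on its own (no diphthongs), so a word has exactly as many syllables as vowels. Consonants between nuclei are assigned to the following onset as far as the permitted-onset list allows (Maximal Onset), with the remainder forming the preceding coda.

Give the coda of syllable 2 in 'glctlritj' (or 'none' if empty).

tj

Nuclei (vowels): c, i → 2 syllables.
σ1/σ2 boundary: /tlr/ — longest licit onset from the right is /r/, leaving /tl/ as coda.
So the parse is glctl.ritj.
Syllable 2 is /ritj/: onset /r/, nucleus /i/, coda /tj/.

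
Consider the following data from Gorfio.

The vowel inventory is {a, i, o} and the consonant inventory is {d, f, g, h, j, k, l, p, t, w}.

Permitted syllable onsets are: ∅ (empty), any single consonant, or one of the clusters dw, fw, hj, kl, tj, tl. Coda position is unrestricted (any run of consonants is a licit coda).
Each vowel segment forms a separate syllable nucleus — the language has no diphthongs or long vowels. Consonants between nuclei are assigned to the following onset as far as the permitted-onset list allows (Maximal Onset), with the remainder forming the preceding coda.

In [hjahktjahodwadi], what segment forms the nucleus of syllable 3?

o

The vowels are a, a, o, a, i — 5 nuclei, so 5 syllables.
The third nucleus (vowel 3 from the left) is /o/.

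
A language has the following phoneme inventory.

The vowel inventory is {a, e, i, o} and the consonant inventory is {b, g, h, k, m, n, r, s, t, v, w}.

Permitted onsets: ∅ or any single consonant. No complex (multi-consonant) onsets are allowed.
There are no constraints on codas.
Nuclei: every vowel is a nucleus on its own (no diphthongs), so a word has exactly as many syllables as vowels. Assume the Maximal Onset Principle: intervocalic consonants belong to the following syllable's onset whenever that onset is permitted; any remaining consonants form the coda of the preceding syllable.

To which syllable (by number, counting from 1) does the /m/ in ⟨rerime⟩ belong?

Vowels present: e, i, e; each is a nucleus, giving 3 syllables.
σ1/σ2 boundary: /r/ is a single consonant, so it becomes the next onset.
σ2/σ3 boundary: /m/ is a single consonant, so it becomes the next onset.
So the parse is re.ri.me.
The /m/ is in the onset of syllable 3 (/me/).

3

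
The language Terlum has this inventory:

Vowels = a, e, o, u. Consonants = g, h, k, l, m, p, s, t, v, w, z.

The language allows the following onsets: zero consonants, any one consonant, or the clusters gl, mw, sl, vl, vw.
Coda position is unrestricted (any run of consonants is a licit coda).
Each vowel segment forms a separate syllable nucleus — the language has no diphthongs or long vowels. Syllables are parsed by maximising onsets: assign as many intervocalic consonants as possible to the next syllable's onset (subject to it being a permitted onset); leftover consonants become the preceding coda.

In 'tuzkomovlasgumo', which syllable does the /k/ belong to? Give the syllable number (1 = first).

The vowels are u, o, o, a, u, o — 6 nuclei, so 6 syllables.
σ1/σ2 boundary: /zk/; trying suffixes from longest down, /k/ is the first permitted one, so coda /z/ | onset /k/.
σ2/σ3 boundary: just /m/ — single C goes to the following onset.
σ3/σ4 boundary: /vl/ is a licit onset in full, so it all attaches to the next syllable.
σ4/σ5 boundary: cluster /sg/ — the longest permitted-onset suffix is /g/; onset = /g/, preceding coda = /s/.
σ5/σ6 boundary: /m/ → onset of the next syllable (single consonants are always licit onsets).
Putting it together: tuz.ko.mo.vlas.gu.mo.
The /k/ is in the onset of syllable 2 (/ko/).

2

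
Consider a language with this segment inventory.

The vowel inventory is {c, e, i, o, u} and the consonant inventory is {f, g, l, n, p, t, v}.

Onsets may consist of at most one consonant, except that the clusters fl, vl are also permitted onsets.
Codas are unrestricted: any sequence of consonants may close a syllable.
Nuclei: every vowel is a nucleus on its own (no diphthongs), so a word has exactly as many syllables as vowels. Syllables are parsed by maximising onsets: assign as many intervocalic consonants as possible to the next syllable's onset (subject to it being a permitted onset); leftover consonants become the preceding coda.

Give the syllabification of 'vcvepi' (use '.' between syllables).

The vowels are c, e, i — 3 nuclei, so 3 syllables.
/c…e/ gap (V1→V2): /v/ is a single consonant, so it becomes the next onset.
/e…i/ gap (V2→V3): /p/ is a single consonant, so it becomes the next onset.

vc.ve.pi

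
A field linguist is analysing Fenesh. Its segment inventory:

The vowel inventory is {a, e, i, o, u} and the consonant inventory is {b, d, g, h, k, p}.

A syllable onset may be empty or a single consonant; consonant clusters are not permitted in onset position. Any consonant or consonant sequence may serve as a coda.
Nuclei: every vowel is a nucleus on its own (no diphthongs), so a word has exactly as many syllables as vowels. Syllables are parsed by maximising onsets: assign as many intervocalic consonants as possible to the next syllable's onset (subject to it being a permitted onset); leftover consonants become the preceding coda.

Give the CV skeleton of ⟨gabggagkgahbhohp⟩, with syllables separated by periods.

CVCC.CVCC.CVCC.CVCC

The vowels are a, a, a, o — 4 nuclei, so 4 syllables.
σ1/σ2 boundary: /bgg/; trying suffixes from longest down, /g/ is the first permitted one, so coda /bg/ | onset /g/.
σ2/σ3 boundary: /gkg/ splits as /gk/ + /g/ (/g/ is the longest suffix that is a licit onset).
σ3/σ4 boundary: /hbh/; trying suffixes from longest down, /h/ is the first permitted one, so coda /hb/ | onset /h/.
Putting it together: gabg.gagk.gahb.hohp.
Mapping each syllable to C/V: /gabg/ → CVCC, /gagk/ → CVCC, /gahb/ → CVCC, /hohp/ → CVCC.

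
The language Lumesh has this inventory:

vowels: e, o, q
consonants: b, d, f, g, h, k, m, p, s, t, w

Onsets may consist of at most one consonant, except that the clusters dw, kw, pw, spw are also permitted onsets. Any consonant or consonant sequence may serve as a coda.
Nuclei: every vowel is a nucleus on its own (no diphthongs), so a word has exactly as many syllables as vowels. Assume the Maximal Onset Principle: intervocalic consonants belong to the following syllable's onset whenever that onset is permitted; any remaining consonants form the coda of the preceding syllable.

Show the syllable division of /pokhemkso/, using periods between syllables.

Nuclei (vowels): o, e, o → 3 syllables.
σ1/σ2 boundary: /kh/ splits as /k/ + /h/ (/h/ is the longest suffix that is a licit onset).
σ2/σ3 boundary: cluster /mks/ — the longest permitted-onset suffix is /s/; onset = /s/, preceding coda = /mk/.

pok.hemk.so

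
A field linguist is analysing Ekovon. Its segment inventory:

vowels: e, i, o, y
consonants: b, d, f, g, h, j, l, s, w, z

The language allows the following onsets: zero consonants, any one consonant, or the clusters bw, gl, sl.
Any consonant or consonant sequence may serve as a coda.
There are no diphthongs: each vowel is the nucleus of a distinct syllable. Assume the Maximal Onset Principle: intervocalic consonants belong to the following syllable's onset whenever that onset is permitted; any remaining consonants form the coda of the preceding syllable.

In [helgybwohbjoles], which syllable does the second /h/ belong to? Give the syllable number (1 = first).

3

The vowels are e, y, o, o, e — 5 nuclei, so 5 syllables.
/e…y/ gap (V1→V2): cluster /lg/ — the longest permitted-onset suffix is /g/; onset = /g/, preceding coda = /l/.
/y…o/ gap (V2→V3): /bw/ — entire cluster is a permitted onset → onset /bw/, coda ∅.
/o…o/ gap (V3→V4): /hbj/; trying suffixes from longest down, /j/ is the first permitted one, so coda /hb/ | onset /j/.
/o…e/ gap (V4→V5): /l/ → onset of the next syllable (single consonants are always licit onsets).
Result: hel.gy.bwohb.jo.les.
The second /h/ is in the coda of syllable 3 (/bwohb/).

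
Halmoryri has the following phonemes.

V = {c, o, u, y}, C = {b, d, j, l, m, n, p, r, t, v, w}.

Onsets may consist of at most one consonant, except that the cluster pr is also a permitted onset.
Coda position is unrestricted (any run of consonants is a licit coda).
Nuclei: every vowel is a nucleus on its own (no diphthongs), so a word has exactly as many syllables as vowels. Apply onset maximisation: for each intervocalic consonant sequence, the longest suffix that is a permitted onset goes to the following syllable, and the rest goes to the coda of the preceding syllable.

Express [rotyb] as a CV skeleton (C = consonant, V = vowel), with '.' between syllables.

Nuclei (vowels): o, y → 2 syllables.
σ1/σ2 boundary: /t/ → onset of the next syllable (single consonants are always licit onsets).
Syllabification: ro.tyb.
Mapping each syllable to C/V: /ro/ → CV, /tyb/ → CVC.

CV.CVC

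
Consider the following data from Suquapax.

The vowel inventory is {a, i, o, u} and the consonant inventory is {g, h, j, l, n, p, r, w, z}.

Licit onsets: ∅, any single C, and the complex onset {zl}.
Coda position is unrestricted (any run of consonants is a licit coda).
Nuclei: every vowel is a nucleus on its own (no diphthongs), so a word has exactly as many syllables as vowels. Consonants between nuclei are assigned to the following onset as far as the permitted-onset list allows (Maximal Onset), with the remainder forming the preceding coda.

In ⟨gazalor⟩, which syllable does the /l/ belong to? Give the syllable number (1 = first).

3

Vowels present: a, a, o; each is a nucleus, giving 3 syllables.
Between /a/ (V1) and /a/ (V2): just /z/ — single C goes to the following onset.
Between /a/ (V2) and /o/ (V3): /l/ → onset of the next syllable (single consonants are always licit onsets).
Putting it together: ga.za.lor.
The /l/ is in the onset of syllable 3 (/lor/).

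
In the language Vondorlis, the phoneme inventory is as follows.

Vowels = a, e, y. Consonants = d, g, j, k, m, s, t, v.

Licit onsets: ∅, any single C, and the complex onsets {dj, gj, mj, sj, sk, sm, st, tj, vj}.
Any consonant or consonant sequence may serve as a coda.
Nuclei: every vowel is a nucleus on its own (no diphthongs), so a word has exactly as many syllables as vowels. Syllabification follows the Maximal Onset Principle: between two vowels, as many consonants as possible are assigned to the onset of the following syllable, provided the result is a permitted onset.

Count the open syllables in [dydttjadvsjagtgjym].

Nuclei (vowels): y, a, a, y → 4 syllables.
/y…a/ gap (V1→V2): /dttj/ splits as /dt/ + /tj/ (/tj/ is the longest suffix that is a licit onset).
/a…a/ gap (V2→V3): /dvsj/ — longest licit onset from the right is /sj/, leaving /dv/ as coda.
/a…y/ gap (V3→V4): /gtgj/; trying suffixes from longest down, /gj/ is the first permitted one, so coda /gt/ | onset /gj/.
So the parse is dydt.tjadv.sjagt.gjym.
Classifying each syllable: /dydt/ (closed), /tjadv/ (closed), /sjagt/ (closed), /gjym/ (closed).
Open syllables: 0.

0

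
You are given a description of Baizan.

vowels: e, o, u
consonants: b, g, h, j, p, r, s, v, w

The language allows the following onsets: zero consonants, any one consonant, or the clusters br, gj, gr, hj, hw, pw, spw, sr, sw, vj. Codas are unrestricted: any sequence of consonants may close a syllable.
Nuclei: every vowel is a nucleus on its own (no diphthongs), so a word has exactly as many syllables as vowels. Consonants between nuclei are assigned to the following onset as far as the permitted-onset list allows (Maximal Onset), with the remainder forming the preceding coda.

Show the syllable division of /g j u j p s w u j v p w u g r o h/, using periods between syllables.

The vowels are u, u, u, o — 4 nuclei, so 4 syllables.
V1 /u/ – V2 /u/: cluster /jpsw/ — the longest permitted-onset suffix is /sw/; onset = /sw/, preceding coda = /jp/.
V2 /u/ – V3 /u/: /jvpw/ splits as /jv/ + /pw/ (/pw/ is the longest suffix that is a licit onset).
V3 /u/ – V4 /o/: /gr/ — entire cluster is a permitted onset → onset /gr/, coda ∅.

gjujp.swujv.pwu.groh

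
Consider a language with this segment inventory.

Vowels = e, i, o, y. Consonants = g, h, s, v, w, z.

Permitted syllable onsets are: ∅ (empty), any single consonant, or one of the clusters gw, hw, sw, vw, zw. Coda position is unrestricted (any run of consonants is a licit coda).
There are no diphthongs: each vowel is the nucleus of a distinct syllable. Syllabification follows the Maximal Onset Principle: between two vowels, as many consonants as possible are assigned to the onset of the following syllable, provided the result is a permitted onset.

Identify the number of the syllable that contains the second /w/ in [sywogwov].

3

Nuclei (vowels): y, o, o → 3 syllables.
/y…o/ gap (V1→V2): /w/ → onset of the next syllable (single consonants are always licit onsets).
/o…o/ gap (V2→V3): cluster /gw/ — /gw/ is itself a permitted onset, so the whole cluster goes right; preceding coda = ∅.
Putting it together: sy.wo.gwov.
The second /w/ is in the onset of syllable 3 (/gwov/).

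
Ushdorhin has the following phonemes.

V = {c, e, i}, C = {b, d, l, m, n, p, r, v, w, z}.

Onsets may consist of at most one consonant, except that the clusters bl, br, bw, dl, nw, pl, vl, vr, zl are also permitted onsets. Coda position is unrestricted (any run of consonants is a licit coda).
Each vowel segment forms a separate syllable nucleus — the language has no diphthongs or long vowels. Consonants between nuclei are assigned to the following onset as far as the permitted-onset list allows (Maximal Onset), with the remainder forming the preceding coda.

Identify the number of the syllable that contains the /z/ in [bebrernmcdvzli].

The vowels are e, e, c, i — 4 nuclei, so 4 syllables.
V1 /e/ – V2 /e/: cluster /br/ — /br/ is itself a permitted onset, so the whole cluster goes right; preceding coda = ∅.
V2 /e/ – V3 /c/: /rnm/ splits as /rn/ + /m/ (/m/ is the longest suffix that is a licit onset).
V3 /c/ – V4 /i/: /dvzl/ — longest licit onset from the right is /zl/, leaving /dv/ as coda.
Syllabification: be.brern.mcdv.zli.
The /z/ is in the onset of syllable 4 (/zli/).

4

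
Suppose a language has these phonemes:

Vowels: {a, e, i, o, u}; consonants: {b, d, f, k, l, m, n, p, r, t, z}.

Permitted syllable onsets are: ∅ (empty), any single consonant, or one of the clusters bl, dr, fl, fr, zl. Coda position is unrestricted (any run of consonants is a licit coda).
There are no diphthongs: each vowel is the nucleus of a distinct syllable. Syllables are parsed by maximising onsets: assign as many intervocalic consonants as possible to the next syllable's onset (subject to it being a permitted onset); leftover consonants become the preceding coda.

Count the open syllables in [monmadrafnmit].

1

Vowels present: o, a, a, i; each is a nucleus, giving 4 syllables.
V1 /o/ – V2 /a/: /nm/; trying suffixes from longest down, /m/ is the first permitted one, so coda /n/ | onset /m/.
V2 /a/ – V3 /a/: cluster /dr/ — /dr/ is itself a permitted onset, so the whole cluster goes right; preceding coda = ∅.
V3 /a/ – V4 /i/: cluster /fnm/ — the longest permitted-onset suffix is /m/; onset = /m/, preceding coda = /fn/.
Syllabification: mon.ma.drafn.mit.
Classifying each syllable: /mon/ (closed), /ma/ (open), /drafn/ (closed), /mit/ (closed).
Open syllables: 1.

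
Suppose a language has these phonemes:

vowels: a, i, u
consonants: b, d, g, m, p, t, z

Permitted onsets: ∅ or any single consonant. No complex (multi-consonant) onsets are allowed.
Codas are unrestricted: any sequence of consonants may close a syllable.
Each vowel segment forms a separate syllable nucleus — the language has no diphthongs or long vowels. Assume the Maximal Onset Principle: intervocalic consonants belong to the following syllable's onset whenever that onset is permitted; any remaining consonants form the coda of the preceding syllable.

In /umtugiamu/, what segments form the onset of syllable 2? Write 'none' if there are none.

t

Vowels present: u, u, i, a, u; each is a nucleus, giving 5 syllables.
/u…u/ gap (V1→V2): /mt/ splits as /m/ + /t/ (/t/ is the longest suffix that is a licit onset).
/u…i/ gap (V2→V3): /g/ → onset of the next syllable (single consonants are always licit onsets).
/i…a/ gap (V3→V4): hiatus — the boundary sits between the two vowels.
/a…u/ gap (V4→V5): /m/ → onset of the next syllable (single consonants are always licit onsets).
Result: um.tu.gi.a.mu.
Syllable 2 is /tu/: onset /t/, nucleus /u/, coda ∅.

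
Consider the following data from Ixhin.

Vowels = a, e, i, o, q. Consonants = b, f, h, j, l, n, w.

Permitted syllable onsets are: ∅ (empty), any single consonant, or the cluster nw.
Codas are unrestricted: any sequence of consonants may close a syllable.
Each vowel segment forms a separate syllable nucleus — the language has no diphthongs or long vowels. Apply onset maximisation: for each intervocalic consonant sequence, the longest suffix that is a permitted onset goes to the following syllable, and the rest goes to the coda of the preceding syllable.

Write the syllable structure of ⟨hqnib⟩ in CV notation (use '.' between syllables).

The vowels are q, i — 2 nuclei, so 2 syllables.
σ1/σ2 boundary: /n/ is a single consonant, so it becomes the next onset.
Result: hq.nib.
Mapping each syllable to C/V: /hq/ → CV, /nib/ → CVC.

CV.CVC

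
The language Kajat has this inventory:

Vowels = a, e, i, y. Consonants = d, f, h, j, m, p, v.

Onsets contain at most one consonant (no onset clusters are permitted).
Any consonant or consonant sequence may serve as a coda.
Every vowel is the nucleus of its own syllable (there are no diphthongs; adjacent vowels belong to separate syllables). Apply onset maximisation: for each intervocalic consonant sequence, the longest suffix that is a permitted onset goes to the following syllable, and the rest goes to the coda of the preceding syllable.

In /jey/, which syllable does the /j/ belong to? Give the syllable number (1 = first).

Nuclei (vowels): e, y → 2 syllables.
σ1/σ2 boundary: hiatus — the boundary sits between the two vowels.
Result: je.y.
The /j/ is in the onset of syllable 1 (/je/).

1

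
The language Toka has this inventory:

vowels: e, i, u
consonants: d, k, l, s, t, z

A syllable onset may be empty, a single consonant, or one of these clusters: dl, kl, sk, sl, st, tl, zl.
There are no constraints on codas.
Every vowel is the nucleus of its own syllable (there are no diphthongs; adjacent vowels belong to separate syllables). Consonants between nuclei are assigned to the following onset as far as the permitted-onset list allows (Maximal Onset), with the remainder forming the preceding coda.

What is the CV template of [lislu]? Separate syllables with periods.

CV.CCV

Vowels present: i, u; each is a nucleus, giving 2 syllables.
/i…u/ gap (V1→V2): /sl/ is a licit onset in full, so it all attaches to the next syllable.
Syllabification: li.slu.
Mapping each syllable to C/V: /li/ → CV, /slu/ → CCV.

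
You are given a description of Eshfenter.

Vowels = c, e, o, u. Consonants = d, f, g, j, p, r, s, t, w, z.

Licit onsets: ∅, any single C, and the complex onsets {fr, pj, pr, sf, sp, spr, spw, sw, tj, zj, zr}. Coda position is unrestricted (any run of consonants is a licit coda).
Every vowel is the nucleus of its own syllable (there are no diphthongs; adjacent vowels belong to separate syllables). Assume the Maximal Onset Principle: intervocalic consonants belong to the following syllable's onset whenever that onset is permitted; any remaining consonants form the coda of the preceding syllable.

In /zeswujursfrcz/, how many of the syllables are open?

Nuclei (vowels): e, u, u, c → 4 syllables.
V1 /e/ – V2 /u/: /sw/ — entire cluster is a permitted onset → onset /sw/, coda ∅.
V2 /u/ – V3 /u/: /j/ → onset of the next syllable (single consonants are always licit onsets).
V3 /u/ – V4 /c/: /rsfr/ splits as /rs/ + /fr/ (/fr/ is the longest suffix that is a licit onset).
Result: ze.swu.jurs.frcz.
Classifying each syllable: /ze/ (open), /swu/ (open), /jurs/ (closed), /frcz/ (closed).
Open syllables: 2.

2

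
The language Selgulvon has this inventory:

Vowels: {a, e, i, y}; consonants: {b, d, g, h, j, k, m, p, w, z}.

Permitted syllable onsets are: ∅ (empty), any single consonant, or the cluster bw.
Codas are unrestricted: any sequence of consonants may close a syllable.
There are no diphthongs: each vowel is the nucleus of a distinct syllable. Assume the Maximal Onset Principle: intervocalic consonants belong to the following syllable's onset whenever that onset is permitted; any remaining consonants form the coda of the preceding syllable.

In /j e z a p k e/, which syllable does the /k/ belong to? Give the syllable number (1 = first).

The vowels are e, a, e — 3 nuclei, so 3 syllables.
Between /e/ (V1) and /a/ (V2): /z/ is a single consonant, so it becomes the next onset.
Between /a/ (V2) and /e/ (V3): /pk/ splits as /p/ + /k/ (/k/ is the longest suffix that is a licit onset).
Syllabification: je.zap.ke.
The /k/ is in the onset of syllable 3 (/ke/).

3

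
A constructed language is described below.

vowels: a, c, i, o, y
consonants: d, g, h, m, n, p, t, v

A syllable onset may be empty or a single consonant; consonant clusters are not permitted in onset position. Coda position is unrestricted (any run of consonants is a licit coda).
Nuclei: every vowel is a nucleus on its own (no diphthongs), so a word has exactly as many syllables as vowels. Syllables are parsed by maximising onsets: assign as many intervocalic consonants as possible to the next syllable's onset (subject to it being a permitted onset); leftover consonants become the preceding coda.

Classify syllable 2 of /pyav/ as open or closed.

closed

Nuclei (vowels): y, a → 2 syllables.
/y…a/ gap (V1→V2): nothing intervenes; syllable break is V.V.
Result: py.av.
Syllable 2 is /av/ with coda /v/, so it is closed.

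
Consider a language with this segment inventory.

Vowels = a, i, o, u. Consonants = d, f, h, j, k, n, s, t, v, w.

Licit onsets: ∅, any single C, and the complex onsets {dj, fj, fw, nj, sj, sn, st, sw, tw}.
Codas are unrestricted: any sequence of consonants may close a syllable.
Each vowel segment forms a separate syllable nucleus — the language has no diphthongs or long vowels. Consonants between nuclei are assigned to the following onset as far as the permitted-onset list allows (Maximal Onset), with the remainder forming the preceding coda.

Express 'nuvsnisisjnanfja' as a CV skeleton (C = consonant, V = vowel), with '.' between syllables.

Nuclei (vowels): u, i, i, a, a → 5 syllables.
V1 /u/ – V2 /i/: /vsn/; trying suffixes from longest down, /sn/ is the first permitted one, so coda /v/ | onset /sn/.
V2 /i/ – V3 /i/: /s/ → onset of the next syllable (single consonants are always licit onsets).
V3 /i/ – V4 /a/: /sjn/ splits as /sj/ + /n/ (/n/ is the longest suffix that is a licit onset).
V4 /a/ – V5 /a/: cluster /nfj/ — the longest permitted-onset suffix is /fj/; onset = /fj/, preceding coda = /n/.
Result: nuv.sni.sisj.nan.fja.
Mapping each syllable to C/V: /nuv/ → CVC, /sni/ → CCV, /sisj/ → CVCC, /nan/ → CVC, /fja/ → CCV.

CVC.CCV.CVCC.CVC.CCV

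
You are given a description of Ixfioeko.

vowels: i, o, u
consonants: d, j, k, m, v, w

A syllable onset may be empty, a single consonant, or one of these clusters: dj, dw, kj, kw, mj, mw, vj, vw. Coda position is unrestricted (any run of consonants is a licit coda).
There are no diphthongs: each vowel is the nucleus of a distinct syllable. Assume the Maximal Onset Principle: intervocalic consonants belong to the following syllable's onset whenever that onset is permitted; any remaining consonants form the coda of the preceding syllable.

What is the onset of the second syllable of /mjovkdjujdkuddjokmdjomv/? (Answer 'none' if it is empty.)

dj

Nuclei (vowels): o, u, u, o, o → 5 syllables.
Between /o/ (V1) and /u/ (V2): /vkdj/; trying suffixes from longest down, /dj/ is the first permitted one, so coda /vk/ | onset /dj/.
Between /u/ (V2) and /u/ (V3): /jdk/; trying suffixes from longest down, /k/ is the first permitted one, so coda /jd/ | onset /k/.
Between /u/ (V3) and /o/ (V4): /ddj/ splits as /d/ + /dj/ (/dj/ is the longest suffix that is a licit onset).
Between /o/ (V4) and /o/ (V5): /kmdj/ — longest licit onset from the right is /dj/, leaving /km/ as coda.
So the parse is mjovk.djujd.kud.djokm.djomv.
Syllable 2 is /djujd/: onset /dj/, nucleus /u/, coda /jd/.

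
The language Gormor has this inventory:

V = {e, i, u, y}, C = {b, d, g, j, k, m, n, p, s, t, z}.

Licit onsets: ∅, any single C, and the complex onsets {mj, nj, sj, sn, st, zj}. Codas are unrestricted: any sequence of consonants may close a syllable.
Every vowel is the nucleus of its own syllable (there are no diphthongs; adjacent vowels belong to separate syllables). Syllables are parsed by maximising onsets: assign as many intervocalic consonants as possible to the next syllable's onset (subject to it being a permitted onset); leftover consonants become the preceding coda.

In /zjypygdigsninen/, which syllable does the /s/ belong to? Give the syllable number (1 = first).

Nuclei (vowels): y, y, i, i, e → 5 syllables.
Between /y/ (V1) and /y/ (V2): just /p/ — single C goes to the following onset.
Between /y/ (V2) and /i/ (V3): cluster /gd/ — the longest permitted-onset suffix is /d/; onset = /d/, preceding coda = /g/.
Between /i/ (V3) and /i/ (V4): /gsn/ splits as /g/ + /sn/ (/sn/ is the longest suffix that is a licit onset).
Between /i/ (V4) and /e/ (V5): /n/ → onset of the next syllable (single consonants are always licit onsets).
Syllabification: zjy.pyg.dig.sni.nen.
The /s/ is in the onset of syllable 4 (/sni/).

4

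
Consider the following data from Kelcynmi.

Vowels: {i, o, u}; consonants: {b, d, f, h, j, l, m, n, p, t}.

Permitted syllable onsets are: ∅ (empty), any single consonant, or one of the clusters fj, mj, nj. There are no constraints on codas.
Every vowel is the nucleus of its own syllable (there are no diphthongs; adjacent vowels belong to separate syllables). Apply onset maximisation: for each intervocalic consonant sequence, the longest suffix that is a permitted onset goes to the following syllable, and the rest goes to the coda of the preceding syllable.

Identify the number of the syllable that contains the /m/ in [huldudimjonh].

4

Vowels present: u, u, i, o; each is a nucleus, giving 4 syllables.
Between /u/ (V1) and /u/ (V2): /ld/ splits as /l/ + /d/ (/d/ is the longest suffix that is a licit onset).
Between /u/ (V2) and /i/ (V3): /d/ is a single consonant, so it becomes the next onset.
Between /i/ (V3) and /o/ (V4): /mj/ — entire cluster is a permitted onset → onset /mj/, coda ∅.
Result: hul.du.di.mjonh.
The /m/ is in the onset of syllable 4 (/mjonh/).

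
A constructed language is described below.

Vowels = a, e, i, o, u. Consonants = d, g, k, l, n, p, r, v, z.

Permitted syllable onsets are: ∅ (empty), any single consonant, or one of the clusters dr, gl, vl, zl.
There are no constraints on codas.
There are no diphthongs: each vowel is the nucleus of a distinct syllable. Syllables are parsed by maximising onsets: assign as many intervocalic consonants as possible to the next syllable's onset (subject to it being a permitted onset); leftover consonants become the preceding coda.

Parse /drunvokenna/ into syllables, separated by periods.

drun.vo.ken.na

Vowels present: u, o, e, a; each is a nucleus, giving 4 syllables.
/u…o/ gap (V1→V2): cluster /nv/ — the longest permitted-onset suffix is /v/; onset = /v/, preceding coda = /n/.
/o…e/ gap (V2→V3): /k/ → onset of the next syllable (single consonants are always licit onsets).
/e…a/ gap (V3→V4): /nn/; trying suffixes from longest down, /n/ is the first permitted one, so coda /n/ | onset /n/.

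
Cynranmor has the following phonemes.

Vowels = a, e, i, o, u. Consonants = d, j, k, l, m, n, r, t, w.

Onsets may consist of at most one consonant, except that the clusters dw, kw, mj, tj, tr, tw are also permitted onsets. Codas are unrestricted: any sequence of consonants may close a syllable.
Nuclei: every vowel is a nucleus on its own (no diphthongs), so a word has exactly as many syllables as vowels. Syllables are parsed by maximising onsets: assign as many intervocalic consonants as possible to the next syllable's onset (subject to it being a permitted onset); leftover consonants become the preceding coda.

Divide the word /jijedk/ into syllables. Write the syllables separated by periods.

Vowels present: i, e; each is a nucleus, giving 2 syllables.
Between /i/ (V1) and /e/ (V2): /j/ → onset of the next syllable (single consonants are always licit onsets).

ji.jedk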